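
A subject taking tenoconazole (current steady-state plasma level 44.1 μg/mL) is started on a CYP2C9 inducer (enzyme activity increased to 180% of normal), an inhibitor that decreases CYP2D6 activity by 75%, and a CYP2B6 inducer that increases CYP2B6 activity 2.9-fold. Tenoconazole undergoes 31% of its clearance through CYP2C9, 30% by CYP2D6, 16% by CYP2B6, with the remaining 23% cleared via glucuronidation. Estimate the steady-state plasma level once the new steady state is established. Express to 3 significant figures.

CYP2C9: 0.31 × 1.8 = 0.558
CYP2D6: 0.3 × 0.25 = 0.075
CYP2B6: 0.16 × 2.9 = 0.464
Other: 0.23 (unchanged)
Relative clearance = 0.558 + 0.075 + 0.464 + 0.23 = 1.327.
Steady-state plasma level ∝ 1/CL: new value = 44.1 / 1.327 = 33.2 μg/mL.

33.2 μg/mL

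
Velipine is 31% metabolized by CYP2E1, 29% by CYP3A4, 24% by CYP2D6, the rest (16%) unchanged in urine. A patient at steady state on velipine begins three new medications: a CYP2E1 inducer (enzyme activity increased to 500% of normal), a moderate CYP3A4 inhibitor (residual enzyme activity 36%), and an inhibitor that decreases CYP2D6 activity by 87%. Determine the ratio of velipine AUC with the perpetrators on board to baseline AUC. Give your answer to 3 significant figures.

0.542

The CYP2E1 pathway (31% of clearance) is boosted to 5× activity: 0.31 × 5 = 1.55.
The CYP3A4 pathway (29% of clearance) falls to 0.36× activity: 0.29 × 0.36 = 0.1044.
The CYP2D6 pathway (24% of clearance) drops to 0.13× activity: 0.24 × 0.13 = 0.0312.
The remaining 16% of clearance is unaffected.
New clearance relative to baseline: 1.55 + 0.1044 + 0.0312 + 0.16 = 1.8456.
AUC ∝ 1/CL: fold-change = 1 / 1.8456 = 0.542.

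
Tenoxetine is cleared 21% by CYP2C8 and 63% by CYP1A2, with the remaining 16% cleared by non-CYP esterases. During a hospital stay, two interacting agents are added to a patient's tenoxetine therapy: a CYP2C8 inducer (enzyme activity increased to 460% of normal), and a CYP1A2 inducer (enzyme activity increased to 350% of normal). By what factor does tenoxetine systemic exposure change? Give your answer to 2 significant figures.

0.30

The CYP2C8 pathway (21% of clearance) increases to 4.6× activity: 0.21 × 4.6 = 0.966.
The CYP1A2 pathway (63% of clearance) increases to 3.5× activity: 0.63 × 3.5 = 2.205.
Non-CYP routes (16%) are unchanged.
Relative clearance = 0.966 + 2.205 + 0.16 = 3.331.
Net systemic exposure ratio = 1 / 3.331 = 0.30.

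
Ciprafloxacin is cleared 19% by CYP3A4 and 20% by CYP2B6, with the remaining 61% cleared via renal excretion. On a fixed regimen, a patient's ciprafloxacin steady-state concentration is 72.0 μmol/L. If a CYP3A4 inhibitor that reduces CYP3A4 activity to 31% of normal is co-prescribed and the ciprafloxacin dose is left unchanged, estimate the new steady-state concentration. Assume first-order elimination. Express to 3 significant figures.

82.9 μmol/L

The CYP3A4 pathway (19% of clearance) is reduced to 0.31× activity: 0.19 × 0.31 = 0.0589.
CYP2B6 (20%) and the residual 61% are unaffected.
CL_new/CL_old = 0.0589 + 0.2 + 0.61 = 0.8689.
Steady-state concentration ∝ 1/CL, so new value = 72.0 / 0.8689 = 82.9 μmol/L.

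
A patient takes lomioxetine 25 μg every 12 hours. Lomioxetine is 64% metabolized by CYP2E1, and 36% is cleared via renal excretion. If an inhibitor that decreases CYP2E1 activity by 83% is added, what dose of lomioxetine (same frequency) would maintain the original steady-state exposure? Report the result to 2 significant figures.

12 μg

The CYP2E1 pathway (64% of clearance) falls to 0.17× activity: 0.64 × 0.17 = 0.1088.
The remaining 36% of clearance is unaffected.
CL_new/CL_old = 0.1088 + 0.36 = 0.4688.
Css,avg = (dose rate)/CL, so holding Css fixed requires dose ∝ CL: 25 × 0.4688 = 12 μg.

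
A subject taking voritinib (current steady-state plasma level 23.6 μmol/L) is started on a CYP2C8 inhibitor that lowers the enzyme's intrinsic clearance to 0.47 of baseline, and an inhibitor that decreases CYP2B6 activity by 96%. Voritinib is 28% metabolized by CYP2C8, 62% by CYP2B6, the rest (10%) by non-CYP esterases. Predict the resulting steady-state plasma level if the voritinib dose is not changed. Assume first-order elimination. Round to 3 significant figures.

92.0 μmol/L

CYP2C8: 0.28 × 0.47 = 0.1316
CYP2B6: 0.62 × 0.04 = 0.0248
Other: 0.1 (unchanged)
New clearance relative to baseline: 0.1316 + 0.0248 + 0.1 = 0.2564.
Steady-state plasma level ∝ 1/CL: new value = 23.6 / 0.2564 = 92.0 μmol/L.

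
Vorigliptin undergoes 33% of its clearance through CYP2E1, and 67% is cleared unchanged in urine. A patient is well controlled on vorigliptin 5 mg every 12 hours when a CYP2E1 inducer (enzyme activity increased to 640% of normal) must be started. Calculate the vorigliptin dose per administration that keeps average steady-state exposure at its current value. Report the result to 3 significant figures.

13.9 mg

The CYP2E1 pathway (33% of clearance) increases to 6.4× activity: 0.33 × 6.4 = 2.112.
The remaining 67% of clearance is unaffected.
Relative clearance = 2.112 + 0.67 = 2.782.
To maintain the same steady-state level, dose must scale with clearance: new dose = 5 × 2.782 = 13.9 mg.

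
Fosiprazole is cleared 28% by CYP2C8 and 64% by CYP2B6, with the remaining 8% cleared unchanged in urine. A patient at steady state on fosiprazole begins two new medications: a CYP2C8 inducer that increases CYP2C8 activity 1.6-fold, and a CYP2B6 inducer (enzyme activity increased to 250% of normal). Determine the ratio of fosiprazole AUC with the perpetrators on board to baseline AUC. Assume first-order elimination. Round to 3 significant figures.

The CYP2C8 pathway (28% of clearance) is boosted to 1.6× activity: 0.28 × 1.6 = 0.448.
The CYP2B6 pathway (64% of clearance) increases to 2.5× activity: 0.64 × 2.5 = 1.6.
The remaining 8% of clearance is unaffected.
New clearance relative to baseline: 0.448 + 1.6 + 0.08 = 2.128.
Net AUC ratio = 1 / 2.128 = 0.470.

0.470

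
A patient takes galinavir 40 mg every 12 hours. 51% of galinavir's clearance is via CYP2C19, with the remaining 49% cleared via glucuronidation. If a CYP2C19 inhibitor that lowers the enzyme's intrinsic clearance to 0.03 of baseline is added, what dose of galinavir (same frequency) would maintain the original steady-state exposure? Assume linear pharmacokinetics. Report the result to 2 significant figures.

20 mg

The CYP2C19 pathway (51% of clearance) is reduced to 0.03× activity: 0.51 × 0.03 = 0.0153.
Non-CYP routes (49%) are unchanged.
New clearance relative to baseline: 0.0153 + 0.49 = 0.5053.
Exposure is unchanged when dose changes in proportion to clearance. New dose = 40 mg × 0.5053 = 20 mg.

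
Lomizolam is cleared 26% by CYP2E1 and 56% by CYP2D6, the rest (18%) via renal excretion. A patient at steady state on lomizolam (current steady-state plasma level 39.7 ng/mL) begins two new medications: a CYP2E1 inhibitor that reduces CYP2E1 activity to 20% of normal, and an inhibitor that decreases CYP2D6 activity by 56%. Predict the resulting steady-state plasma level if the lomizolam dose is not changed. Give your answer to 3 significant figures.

The CYP2E1 pathway (26% of clearance) drops to 0.2× activity: 0.26 × 0.2 = 0.052.
The CYP2D6 pathway (56% of clearance) drops to 0.44× activity: 0.56 × 0.44 = 0.2464.
The remaining 18% of clearance is unaffected.
New clearance relative to baseline: 0.052 + 0.2464 + 0.18 = 0.4784.
Dividing the baseline by the relative clearance: 39.7 / 0.4784 = 83.0 ng/mL.

83.0 ng/mL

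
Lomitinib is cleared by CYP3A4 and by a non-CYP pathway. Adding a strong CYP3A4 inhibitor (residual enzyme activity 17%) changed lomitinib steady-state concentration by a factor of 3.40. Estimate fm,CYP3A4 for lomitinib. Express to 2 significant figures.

Let fm be the CYP3A4 fraction. New clearance relative to baseline = fm × 0.17 + (1 − fm).
Steady-state concentration ratio = 1 / (new CL fraction), so new CL fraction = 1 / 3.40 = 0.2941.
fm × 0.17 + 1 − fm = 0.2941  ⇒  fm × (0.17 − 1) = −0.7059  ⇒  fm = 0.85.

0.85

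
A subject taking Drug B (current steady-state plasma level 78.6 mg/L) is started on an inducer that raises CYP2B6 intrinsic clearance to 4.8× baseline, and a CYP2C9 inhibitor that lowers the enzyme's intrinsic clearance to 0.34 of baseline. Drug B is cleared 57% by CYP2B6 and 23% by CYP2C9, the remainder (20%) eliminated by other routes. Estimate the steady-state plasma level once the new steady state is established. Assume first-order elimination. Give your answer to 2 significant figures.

26 mg/L

The CYP2B6 pathway (57% of clearance) is boosted to 4.8× activity: 0.57 × 4.8 = 2.736.
The CYP2C9 pathway (23% of clearance) falls to 0.34× activity: 0.23 × 0.34 = 0.0782.
Non-CYP routes (20%) are unchanged.
Relative clearance = 2.736 + 0.0782 + 0.2 = 3.0142.
Steady-state plasma level ∝ 1/CL: new value = 78.6 / 3.0142 = 26 mg/L.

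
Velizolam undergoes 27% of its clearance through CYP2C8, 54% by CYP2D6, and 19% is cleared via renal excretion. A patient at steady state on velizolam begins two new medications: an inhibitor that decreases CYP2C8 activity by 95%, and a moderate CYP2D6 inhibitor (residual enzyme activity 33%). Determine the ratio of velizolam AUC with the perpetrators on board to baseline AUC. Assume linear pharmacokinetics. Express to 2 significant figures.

2.6

The CYP2C8 pathway (27% of clearance) drops to 0.05× activity: 0.27 × 0.05 = 0.0135.
The CYP2D6 pathway (54% of clearance) drops to 0.33× activity: 0.54 × 0.33 = 0.1782.
The remaining 19% of clearance is unaffected.
CL_new/CL_old = 0.0135 + 0.1782 + 0.19 = 0.3817.
Net AUC ratio = 1 / 0.3817 = 2.6.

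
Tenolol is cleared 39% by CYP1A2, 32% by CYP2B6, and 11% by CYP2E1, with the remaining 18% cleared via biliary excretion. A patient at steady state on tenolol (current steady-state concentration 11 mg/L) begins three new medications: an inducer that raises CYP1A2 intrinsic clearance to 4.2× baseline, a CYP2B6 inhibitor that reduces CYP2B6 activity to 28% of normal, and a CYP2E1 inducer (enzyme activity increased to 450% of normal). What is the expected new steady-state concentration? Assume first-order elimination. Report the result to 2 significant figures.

4.6 mg/L

The CYP1A2 pathway (39% of clearance) increases to 4.2× activity: 0.39 × 4.2 = 1.638.
The CYP2B6 pathway (32% of clearance) drops to 0.28× activity: 0.32 × 0.28 = 0.0896.
The CYP2E1 pathway (11% of clearance) is boosted to 4.5× activity: 0.11 × 4.5 = 0.495.
The remaining 18% of clearance is unaffected.
CL_new/CL_old = 1.638 + 0.0896 + 0.495 + 0.18 = 2.4026.
New steady-state concentration = 11 / 2.4026 = 4.6 mg/L (concentration scales inversely with clearance).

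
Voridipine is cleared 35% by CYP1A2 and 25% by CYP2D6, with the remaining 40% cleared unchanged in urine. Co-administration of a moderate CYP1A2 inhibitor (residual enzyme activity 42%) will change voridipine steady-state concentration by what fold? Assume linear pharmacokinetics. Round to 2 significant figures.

The CYP1A2 pathway (35% of clearance) drops to 0.42× activity: 0.35 × 0.42 = 0.147.
CYP2D6 (25%) and the residual 40% are unaffected.
CL_new/CL_old = 0.147 + 0.25 + 0.4 = 0.797.
Steady-state concentration ratio = CL_old/CL_new = 1 / 0.797 = 1.3.

1.3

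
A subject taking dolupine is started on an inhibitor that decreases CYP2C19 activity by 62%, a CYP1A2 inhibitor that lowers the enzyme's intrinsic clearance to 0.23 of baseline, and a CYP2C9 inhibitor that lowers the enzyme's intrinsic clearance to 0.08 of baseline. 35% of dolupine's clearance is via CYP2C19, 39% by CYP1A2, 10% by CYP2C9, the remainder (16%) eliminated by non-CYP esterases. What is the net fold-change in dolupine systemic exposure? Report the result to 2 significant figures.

2.6

The CYP2C19 pathway (35% of clearance) drops to 0.38× activity: 0.35 × 0.38 = 0.133.
The CYP1A2 pathway (39% of clearance) falls to 0.23× activity: 0.39 × 0.23 = 0.0897.
The CYP2C9 pathway (10% of clearance) falls to 0.08× activity: 0.1 × 0.08 = 0.008.
Non-CYP routes (16%) are unchanged.
New clearance relative to baseline: 0.133 + 0.0897 + 0.008 + 0.16 = 0.3907.
Net systemic exposure ratio = 1 / 0.3907 = 2.6.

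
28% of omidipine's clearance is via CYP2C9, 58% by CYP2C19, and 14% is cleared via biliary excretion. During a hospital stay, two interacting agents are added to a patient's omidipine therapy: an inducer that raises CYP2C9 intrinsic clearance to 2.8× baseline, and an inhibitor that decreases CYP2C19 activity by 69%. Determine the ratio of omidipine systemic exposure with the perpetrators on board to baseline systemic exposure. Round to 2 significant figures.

0.91

The CYP2C9 pathway (28% of clearance) increases to 2.8× activity: 0.28 × 2.8 = 0.784.
The CYP2C19 pathway (58% of clearance) drops to 0.31× activity: 0.58 × 0.31 = 0.1798.
Non-CYP routes (14%) are unchanged.
New clearance relative to baseline: 0.784 + 0.1798 + 0.14 = 1.1038.
Systemic exposure ∝ 1/CL: fold-change = 1 / 1.1038 = 0.91.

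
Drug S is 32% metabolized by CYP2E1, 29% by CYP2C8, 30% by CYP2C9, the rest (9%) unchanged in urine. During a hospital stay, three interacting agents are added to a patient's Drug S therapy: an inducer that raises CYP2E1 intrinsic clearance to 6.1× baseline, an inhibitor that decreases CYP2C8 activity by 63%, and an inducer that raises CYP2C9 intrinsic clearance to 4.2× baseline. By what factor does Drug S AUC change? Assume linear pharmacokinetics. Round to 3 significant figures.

0.293

The CYP2E1 pathway (32% of clearance) is boosted to 6.1× activity: 0.32 × 6.1 = 1.952.
The CYP2C8 pathway (29% of clearance) falls to 0.37× activity: 0.29 × 0.37 = 0.1073.
The CYP2C9 pathway (30% of clearance) rises to 4.2× activity: 0.3 × 4.2 = 1.26.
The remaining 9% of clearance is unaffected.
CL_new/CL_old = 1.952 + 0.1073 + 1.26 + 0.09 = 3.4093.
Net AUC ratio = 1 / 3.4093 = 0.293.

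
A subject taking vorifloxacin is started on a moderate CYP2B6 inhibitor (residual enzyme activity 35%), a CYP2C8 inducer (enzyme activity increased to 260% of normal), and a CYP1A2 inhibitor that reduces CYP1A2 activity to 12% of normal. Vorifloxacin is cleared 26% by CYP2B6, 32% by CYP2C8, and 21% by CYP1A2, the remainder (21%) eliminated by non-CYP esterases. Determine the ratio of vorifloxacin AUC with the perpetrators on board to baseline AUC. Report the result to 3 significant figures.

The CYP2B6 pathway (26% of clearance) is reduced to 0.35× activity: 0.26 × 0.35 = 0.091.
The CYP2C8 pathway (32% of clearance) rises to 2.6× activity: 0.32 × 2.6 = 0.832.
The CYP1A2 pathway (21% of clearance) drops to 0.12× activity: 0.21 × 0.12 = 0.0252.
Non-CYP routes (21%) are unchanged.
CL_new/CL_old = 0.091 + 0.832 + 0.0252 + 0.21 = 1.1582.
AUC ∝ 1/CL: fold-change = 1 / 1.1582 = 0.863.

0.863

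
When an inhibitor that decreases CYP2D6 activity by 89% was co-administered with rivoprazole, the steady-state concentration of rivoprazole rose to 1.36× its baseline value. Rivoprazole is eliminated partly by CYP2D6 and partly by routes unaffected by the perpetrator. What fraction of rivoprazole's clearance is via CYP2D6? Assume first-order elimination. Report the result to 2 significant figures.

CL'/CL = 1 / 1.36 = 0.7353
0.11·fm + (1 − fm) = 0.7353
fm = (0.7353 − 1) / (0.11 − 1) = 0.30

0.30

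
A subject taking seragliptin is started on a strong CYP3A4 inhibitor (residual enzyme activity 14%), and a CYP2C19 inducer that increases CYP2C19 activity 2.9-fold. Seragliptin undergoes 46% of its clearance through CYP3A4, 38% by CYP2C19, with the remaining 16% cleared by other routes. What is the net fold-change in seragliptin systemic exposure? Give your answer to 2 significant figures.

CYP3A4: 0.46 × 0.14 = 0.0644
CYP2C19: 0.38 × 2.9 = 1.102
Other: 0.16 (unchanged)
New clearance relative to baseline: 0.0644 + 1.102 + 0.16 = 1.3264.
Net systemic exposure ratio = 1 / 1.3264 = 0.75.

0.75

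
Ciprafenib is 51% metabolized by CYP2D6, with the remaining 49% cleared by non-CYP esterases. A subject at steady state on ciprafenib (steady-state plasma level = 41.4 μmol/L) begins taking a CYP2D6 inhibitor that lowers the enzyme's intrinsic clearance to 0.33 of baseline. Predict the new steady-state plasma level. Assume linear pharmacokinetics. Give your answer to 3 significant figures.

62.9 μmol/L

The CYP2D6 pathway (51% of clearance) drops to 0.33× activity: 0.51 × 0.33 = 0.1683.
The remaining 49% of clearance is unaffected.
Relative clearance = 0.1683 + 0.49 = 0.6583.
Steady-state plasma level ∝ 1/CL, so new value = 41.4 / 0.6583 = 62.9 μmol/L.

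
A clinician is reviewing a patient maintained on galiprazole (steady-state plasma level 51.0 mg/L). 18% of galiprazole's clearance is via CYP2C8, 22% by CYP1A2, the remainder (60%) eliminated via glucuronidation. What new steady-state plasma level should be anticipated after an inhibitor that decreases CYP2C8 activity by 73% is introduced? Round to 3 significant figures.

58.7 mg/L

The CYP2C8 pathway (18% of clearance) drops to 0.27× activity: 0.18 × 0.27 = 0.0486.
CYP1A2 (22%) and the residual 60% are unaffected.
New clearance relative to baseline: 0.0486 + 0.22 + 0.6 = 0.8686.
With dosing unchanged, steady-state plasma level scales as 1/CL: 51.0 / 0.8686 = 58.7 mg/L.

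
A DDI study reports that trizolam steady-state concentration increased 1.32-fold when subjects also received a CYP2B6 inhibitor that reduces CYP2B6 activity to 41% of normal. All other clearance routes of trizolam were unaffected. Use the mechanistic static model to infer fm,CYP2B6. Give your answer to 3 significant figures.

CL'/CL = 1 / 1.32 = 0.7576
0.41·fm + (1 − fm) = 0.7576
fm = (0.7576 − 1) / (0.41 − 1) = 0.411

0.411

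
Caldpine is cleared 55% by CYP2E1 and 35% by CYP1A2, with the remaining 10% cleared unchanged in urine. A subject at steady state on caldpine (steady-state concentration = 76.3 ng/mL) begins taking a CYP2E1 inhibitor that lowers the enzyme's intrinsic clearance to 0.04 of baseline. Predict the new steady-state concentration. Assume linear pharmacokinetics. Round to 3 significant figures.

162 ng/mL

CYP2E1: 0.55 × 0.04 = 0.022
CYP1A2: 0.35 (unchanged)
Other: 0.1 (unchanged)
New clearance relative to baseline: 0.022 + 0.35 + 0.1 = 0.472.
New steady-state concentration = baseline ÷ relative clearance = 76.3 / 0.472 = 162 ng/mL.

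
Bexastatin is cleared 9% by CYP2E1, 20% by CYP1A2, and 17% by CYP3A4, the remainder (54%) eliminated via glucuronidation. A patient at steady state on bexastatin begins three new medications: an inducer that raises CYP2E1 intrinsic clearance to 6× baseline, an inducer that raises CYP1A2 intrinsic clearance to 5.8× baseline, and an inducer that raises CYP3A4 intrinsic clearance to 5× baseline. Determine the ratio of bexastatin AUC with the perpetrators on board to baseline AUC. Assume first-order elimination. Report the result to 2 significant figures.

0.32

CYP2E1: 0.09 × 6 = 0.54
CYP1A2: 0.2 × 5.8 = 1.16
CYP3A4: 0.17 × 5 = 0.85
Other: 0.54 (unchanged)
CL_new/CL_old = 0.54 + 1.16 + 0.85 + 0.54 = 3.09.
Because AUC varies inversely with clearance, the combined effect is 1 / 3.09 = 0.32.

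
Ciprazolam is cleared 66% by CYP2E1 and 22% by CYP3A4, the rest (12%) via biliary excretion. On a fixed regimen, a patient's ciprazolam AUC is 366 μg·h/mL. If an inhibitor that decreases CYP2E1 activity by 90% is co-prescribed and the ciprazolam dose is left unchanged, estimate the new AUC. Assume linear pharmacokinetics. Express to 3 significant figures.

901 μg·h/mL

The CYP2E1 pathway (66% of clearance) drops to 0.1× activity: 0.66 × 0.1 = 0.066.
CYP3A4 (22%) and the residual 12% are unaffected.
New clearance relative to baseline: 0.066 + 0.22 + 0.12 = 0.406.
With dosing unchanged, AUC scales as 1/CL: 366 / 0.406 = 901 μg·h/mL.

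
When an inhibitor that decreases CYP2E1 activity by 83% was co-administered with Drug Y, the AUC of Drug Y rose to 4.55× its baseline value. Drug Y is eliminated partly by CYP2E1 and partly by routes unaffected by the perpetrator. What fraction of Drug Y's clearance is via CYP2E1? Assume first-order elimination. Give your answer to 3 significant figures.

Write x for the fraction cleared via CYP2E1. The observed AUC change means clearance fell to 1/4.55 = 0.2198 of baseline.
Setting x·0.17 + (1 − x) = 0.2198 and solving: x = (0.2198 − 1)/(0.17 − 1) = 0.940.

0.940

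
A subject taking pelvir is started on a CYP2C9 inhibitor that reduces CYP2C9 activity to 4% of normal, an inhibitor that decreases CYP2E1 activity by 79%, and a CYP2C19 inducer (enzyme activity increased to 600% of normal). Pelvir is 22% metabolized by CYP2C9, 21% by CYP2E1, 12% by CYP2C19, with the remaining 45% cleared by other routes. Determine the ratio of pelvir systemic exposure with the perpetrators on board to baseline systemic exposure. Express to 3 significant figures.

The CYP2C9 pathway (22% of clearance) is reduced to 0.04× activity: 0.22 × 0.04 = 0.0088.
The CYP2E1 pathway (21% of clearance) is reduced to 0.21× activity: 0.21 × 0.21 = 0.0441.
The CYP2C19 pathway (12% of clearance) is boosted to 6× activity: 0.12 × 6 = 0.72.
Non-CYP routes (45%) are unchanged.
Relative clearance = 0.0088 + 0.0441 + 0.72 + 0.45 = 1.2229.
Because systemic exposure varies inversely with clearance, the combined effect is 1 / 1.2229 = 0.818.

0.818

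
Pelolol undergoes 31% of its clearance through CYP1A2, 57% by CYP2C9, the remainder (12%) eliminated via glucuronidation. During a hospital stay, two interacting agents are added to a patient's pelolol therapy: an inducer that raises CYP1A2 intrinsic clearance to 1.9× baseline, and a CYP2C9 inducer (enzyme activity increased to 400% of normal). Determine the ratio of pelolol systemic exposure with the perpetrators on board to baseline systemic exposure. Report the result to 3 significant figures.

0.335

The CYP1A2 pathway (31% of clearance) increases to 1.9× activity: 0.31 × 1.9 = 0.589.
The CYP2C9 pathway (57% of clearance) increases to 4× activity: 0.57 × 4 = 2.28.
Non-CYP routes (12%) are unchanged.
Relative clearance = 0.589 + 2.28 + 0.12 = 2.989.
Net systemic exposure ratio = 1 / 2.989 = 0.335.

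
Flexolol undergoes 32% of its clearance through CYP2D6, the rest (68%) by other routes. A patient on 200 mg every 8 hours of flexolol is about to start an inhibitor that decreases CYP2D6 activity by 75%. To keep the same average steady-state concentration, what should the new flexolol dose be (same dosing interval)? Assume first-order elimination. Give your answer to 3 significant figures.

The CYP2D6 pathway (32% of clearance) is reduced to 0.25× activity: 0.32 × 0.25 = 0.08.
The remaining 68% of clearance is unaffected.
Relative clearance = 0.08 + 0.68 = 0.76.
Css,avg = (dose rate)/CL, so holding Css fixed requires dose ∝ CL: 200 × 0.76 = 152 mg.

152 mg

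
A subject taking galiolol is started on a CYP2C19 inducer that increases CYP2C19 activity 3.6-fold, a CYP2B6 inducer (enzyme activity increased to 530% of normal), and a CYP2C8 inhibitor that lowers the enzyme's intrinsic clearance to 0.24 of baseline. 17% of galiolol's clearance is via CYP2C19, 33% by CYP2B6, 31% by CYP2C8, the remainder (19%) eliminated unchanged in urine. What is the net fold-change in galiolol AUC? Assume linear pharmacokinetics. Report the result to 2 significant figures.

The CYP2C19 pathway (17% of clearance) rises to 3.6× activity: 0.17 × 3.6 = 0.612.
The CYP2B6 pathway (33% of clearance) rises to 5.3× activity: 0.33 × 5.3 = 1.749.
The CYP2C8 pathway (31% of clearance) falls to 0.24× activity: 0.31 × 0.24 = 0.0744.
Non-CYP routes (19%) are unchanged.
CL_new/CL_old = 0.612 + 1.749 + 0.0744 + 0.19 = 2.6254.
Because AUC varies inversely with clearance, the combined effect is 1 / 2.6254 = 0.38.

0.38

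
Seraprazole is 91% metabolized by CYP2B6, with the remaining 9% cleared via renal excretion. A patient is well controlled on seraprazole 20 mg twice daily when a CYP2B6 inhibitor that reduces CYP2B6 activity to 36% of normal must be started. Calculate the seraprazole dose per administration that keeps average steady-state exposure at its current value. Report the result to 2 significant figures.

8.4 mg

The CYP2B6 pathway (91% of clearance) drops to 0.36× activity: 0.91 × 0.36 = 0.3276.
Non-CYP routes (9%) are unchanged.
Relative clearance = 0.3276 + 0.09 = 0.4176.
To maintain the same steady-state level, dose must scale with clearance: new dose = 20 × 0.4176 = 8.4 mg.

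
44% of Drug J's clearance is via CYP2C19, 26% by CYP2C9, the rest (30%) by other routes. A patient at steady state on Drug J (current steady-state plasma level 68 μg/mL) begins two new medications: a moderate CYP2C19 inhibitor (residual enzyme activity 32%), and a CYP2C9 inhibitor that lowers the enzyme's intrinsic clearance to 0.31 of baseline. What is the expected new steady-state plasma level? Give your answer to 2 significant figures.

1.3 × 10² μg/mL

CYP2C19: 0.44 × 0.32 = 0.1408
CYP2C9: 0.26 × 0.31 = 0.0806
Other: 0.3 (unchanged)
New clearance relative to baseline: 0.1408 + 0.0806 + 0.3 = 0.5214.
Steady-state plasma level ∝ 1/CL: new value = 68 / 0.5214 = 1.3 × 10² μg/mL.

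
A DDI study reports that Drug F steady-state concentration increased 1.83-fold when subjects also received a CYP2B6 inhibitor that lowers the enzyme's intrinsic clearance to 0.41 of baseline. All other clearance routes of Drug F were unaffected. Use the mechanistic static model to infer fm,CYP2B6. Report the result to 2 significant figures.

Write x for the fraction cleared via CYP2B6. The observed steady-state concentration change means clearance fell to 1/1.83 = 0.5464 of baseline.
Only the CYP2B6 route changed, so 0.5464 = x·0.41 + (1 − x), giving x = 0.77.

0.77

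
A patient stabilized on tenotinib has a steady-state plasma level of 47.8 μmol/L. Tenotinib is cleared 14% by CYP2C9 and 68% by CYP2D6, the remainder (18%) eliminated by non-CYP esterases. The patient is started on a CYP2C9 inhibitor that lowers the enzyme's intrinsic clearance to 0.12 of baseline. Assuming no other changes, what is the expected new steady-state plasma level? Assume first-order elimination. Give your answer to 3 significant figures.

54.5 μmol/L

The CYP2C9 pathway (14% of clearance) falls to 0.12× activity: 0.14 × 0.12 = 0.0168.
CYP2D6 (68%) and the residual 18% are unaffected.
CL_new/CL_old = 0.0168 + 0.68 + 0.18 = 0.8768.
New steady-state plasma level = baseline ÷ relative clearance = 47.8 / 0.8768 = 54.5 μmol/L.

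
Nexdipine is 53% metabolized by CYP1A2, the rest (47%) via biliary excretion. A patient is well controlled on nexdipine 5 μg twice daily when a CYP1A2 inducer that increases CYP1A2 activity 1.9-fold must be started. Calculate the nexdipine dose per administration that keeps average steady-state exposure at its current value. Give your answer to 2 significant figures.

7.4 μg

The CYP1A2 pathway (53% of clearance) rises to 1.9× activity: 0.53 × 1.9 = 1.007.
Non-CYP routes (47%) are unchanged.
CL_new/CL_old = 1.007 + 0.47 = 1.477.
Exposure is unchanged when dose changes in proportion to clearance. New dose = 5 μg × 1.477 = 7.4 μg.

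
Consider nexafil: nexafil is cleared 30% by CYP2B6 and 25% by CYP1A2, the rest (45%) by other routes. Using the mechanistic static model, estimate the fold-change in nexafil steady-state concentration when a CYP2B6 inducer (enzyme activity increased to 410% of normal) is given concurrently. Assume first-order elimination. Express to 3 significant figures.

CYP2B6: 0.3 × 4.1 = 1.23
CYP1A2: 0.25 (unchanged)
Other: 0.45 (unchanged)
New clearance relative to baseline: 1.23 + 0.25 + 0.45 = 1.93.
Since steady-state concentration ∝ 1/CL, the ratio is 1 / 1.93 = 0.518.

0.518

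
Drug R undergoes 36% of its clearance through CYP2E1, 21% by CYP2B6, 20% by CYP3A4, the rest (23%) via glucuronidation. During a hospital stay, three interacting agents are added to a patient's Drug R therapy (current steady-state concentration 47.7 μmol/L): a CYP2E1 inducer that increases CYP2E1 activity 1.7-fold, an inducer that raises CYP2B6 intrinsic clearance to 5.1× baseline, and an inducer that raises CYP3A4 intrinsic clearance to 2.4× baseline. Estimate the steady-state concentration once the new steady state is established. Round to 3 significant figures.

The CYP2E1 pathway (36% of clearance) increases to 1.7× activity: 0.36 × 1.7 = 0.612.
The CYP2B6 pathway (21% of clearance) rises to 5.1× activity: 0.21 × 5.1 = 1.071.
The CYP3A4 pathway (20% of clearance) rises to 2.4× activity: 0.2 × 2.4 = 0.48.
Non-CYP routes (23%) are unchanged.
CL_new/CL_old = 0.612 + 1.071 + 0.48 + 0.23 = 2.393.
Steady-state concentration ∝ 1/CL: new value = 47.7 / 2.393 = 19.9 μmol/L.

19.9 μmol/L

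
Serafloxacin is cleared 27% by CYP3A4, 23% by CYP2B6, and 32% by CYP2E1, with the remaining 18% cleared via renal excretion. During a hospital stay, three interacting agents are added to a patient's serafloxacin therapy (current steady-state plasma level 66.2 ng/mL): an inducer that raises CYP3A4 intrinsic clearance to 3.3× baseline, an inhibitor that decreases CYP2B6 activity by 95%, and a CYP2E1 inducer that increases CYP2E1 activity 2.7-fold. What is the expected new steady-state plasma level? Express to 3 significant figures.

CYP3A4: 0.27 × 3.3 = 0.891
CYP2B6: 0.23 × 0.05 = 0.0115
CYP2E1: 0.32 × 2.7 = 0.864
Other: 0.18 (unchanged)
CL_new/CL_old = 0.891 + 0.0115 + 0.864 + 0.18 = 1.9465.
New steady-state plasma level = 66.2 / 1.9465 = 34.0 ng/mL (concentration scales inversely with clearance).

34.0 ng/mL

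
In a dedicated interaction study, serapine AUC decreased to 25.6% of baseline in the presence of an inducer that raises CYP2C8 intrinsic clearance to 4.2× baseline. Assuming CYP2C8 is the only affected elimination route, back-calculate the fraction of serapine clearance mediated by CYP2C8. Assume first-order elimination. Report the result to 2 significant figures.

Call the CYP2C8 fraction fm. After the interaction, CL_new/CL_old = fm × 4.2 + (1 − fm).
AUC ratio = 1 / (new CL fraction), so new CL fraction = 1 / 0.256 = 3.906.
fm × 4.2 + 1 − fm = 3.906  ⇒  fm × (4.2 − 1) = 2.906  ⇒  fm = 0.91.

0.91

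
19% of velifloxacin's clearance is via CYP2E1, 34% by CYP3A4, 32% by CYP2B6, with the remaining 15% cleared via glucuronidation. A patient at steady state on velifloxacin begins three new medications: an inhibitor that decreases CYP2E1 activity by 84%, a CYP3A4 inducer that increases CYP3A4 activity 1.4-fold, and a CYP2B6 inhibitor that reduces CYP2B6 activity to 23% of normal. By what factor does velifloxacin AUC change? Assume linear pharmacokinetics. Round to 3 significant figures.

The CYP2E1 pathway (19% of clearance) is reduced to 0.16× activity: 0.19 × 0.16 = 0.0304.
The CYP3A4 pathway (34% of clearance) rises to 1.4× activity: 0.34 × 1.4 = 0.476.
The CYP2B6 pathway (32% of clearance) drops to 0.23× activity: 0.32 × 0.23 = 0.0736.
Non-CYP routes (15%) are unchanged.
Relative clearance = 0.0304 + 0.476 + 0.0736 + 0.15 = 0.73.
AUC ∝ 1/CL: fold-change = 1 / 0.73 = 1.37.

1.37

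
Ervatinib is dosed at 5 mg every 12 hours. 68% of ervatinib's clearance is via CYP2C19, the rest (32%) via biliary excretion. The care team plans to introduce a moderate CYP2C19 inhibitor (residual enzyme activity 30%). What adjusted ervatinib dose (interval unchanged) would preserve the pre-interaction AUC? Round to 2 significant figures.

CYP2C19: 0.68 × 0.3 = 0.204
Other: 0.32 (unchanged)
New clearance relative to baseline: 0.204 + 0.32 = 0.524.
Css,avg = (dose rate)/CL, so holding Css fixed requires dose ∝ CL: 5 × 0.524 = 2.6 mg.

2.6 mg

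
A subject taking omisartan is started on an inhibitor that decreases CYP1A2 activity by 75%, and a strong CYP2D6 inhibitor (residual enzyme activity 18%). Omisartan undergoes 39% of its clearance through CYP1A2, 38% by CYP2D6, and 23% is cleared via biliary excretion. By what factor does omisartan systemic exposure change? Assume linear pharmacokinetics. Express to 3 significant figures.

2.53

The CYP1A2 pathway (39% of clearance) is reduced to 0.25× activity: 0.39 × 0.25 = 0.0975.
The CYP2D6 pathway (38% of clearance) drops to 0.18× activity: 0.38 × 0.18 = 0.0684.
The remaining 23% of clearance is unaffected.
Relative clearance = 0.0975 + 0.0684 + 0.23 = 0.3959.
Net systemic exposure ratio = 1 / 0.3959 = 2.53.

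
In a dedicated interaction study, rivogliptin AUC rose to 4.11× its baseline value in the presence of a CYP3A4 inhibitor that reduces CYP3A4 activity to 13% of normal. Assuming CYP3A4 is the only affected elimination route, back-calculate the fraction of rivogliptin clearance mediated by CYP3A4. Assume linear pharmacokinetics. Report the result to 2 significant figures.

0.87

CL'/CL = 1 / 4.11 = 0.2433
0.13·fm + (1 − fm) = 0.2433
fm = (0.2433 − 1) / (0.13 − 1) = 0.87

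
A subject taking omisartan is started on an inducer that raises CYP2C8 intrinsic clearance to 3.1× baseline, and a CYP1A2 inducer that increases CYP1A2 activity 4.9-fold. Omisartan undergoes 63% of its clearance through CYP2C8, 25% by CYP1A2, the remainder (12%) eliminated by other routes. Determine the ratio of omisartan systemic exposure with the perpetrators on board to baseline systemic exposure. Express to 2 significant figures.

0.30

CYP2C8: 0.63 × 3.1 = 1.953
CYP1A2: 0.25 × 4.9 = 1.225
Other: 0.12 (unchanged)
CL_new/CL_old = 1.953 + 1.225 + 0.12 = 3.298.
Net systemic exposure ratio = 1 / 3.298 = 0.30.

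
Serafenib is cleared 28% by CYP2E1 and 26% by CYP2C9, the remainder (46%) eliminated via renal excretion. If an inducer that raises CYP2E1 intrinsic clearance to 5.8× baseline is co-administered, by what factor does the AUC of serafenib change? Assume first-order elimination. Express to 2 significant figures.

0.43

CYP2E1: 0.28 × 5.8 = 1.624
CYP2C9: 0.26 (unchanged)
Other: 0.46 (unchanged)
Relative clearance = 1.624 + 0.26 + 0.46 = 2.344.
Since AUC ∝ 1/CL, the ratio is 1 / 2.344 = 0.43.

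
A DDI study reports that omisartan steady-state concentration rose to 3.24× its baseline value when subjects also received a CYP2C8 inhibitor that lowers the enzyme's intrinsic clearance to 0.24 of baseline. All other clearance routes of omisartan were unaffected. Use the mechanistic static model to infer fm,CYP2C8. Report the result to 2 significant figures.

0.91

CL'/CL = 1 / 3.24 = 0.3086
0.24·fm + (1 − fm) = 0.3086
fm = (0.3086 − 1) / (0.24 − 1) = 0.91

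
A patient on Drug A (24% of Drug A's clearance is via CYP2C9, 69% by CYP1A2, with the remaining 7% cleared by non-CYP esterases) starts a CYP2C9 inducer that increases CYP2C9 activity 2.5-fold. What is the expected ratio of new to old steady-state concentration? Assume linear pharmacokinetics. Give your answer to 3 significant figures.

0.735

The CYP2C9 pathway (24% of clearance) is boosted to 2.5× activity: 0.24 × 2.5 = 0.6.
CYP1A2 (69%) and the residual 7% are unaffected.
CL_new/CL_old = 0.6 + 0.69 + 0.07 = 1.36.
Steady-state concentration ratio = CL_old/CL_new = 1 / 1.36 = 0.735.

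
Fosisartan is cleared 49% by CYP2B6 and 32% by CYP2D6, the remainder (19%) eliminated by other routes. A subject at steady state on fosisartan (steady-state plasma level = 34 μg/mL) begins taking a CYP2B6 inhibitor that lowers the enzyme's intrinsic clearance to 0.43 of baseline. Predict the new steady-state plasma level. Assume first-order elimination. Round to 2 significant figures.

47 μg/mL

CYP2B6: 0.49 × 0.43 = 0.2107
CYP2D6: 0.32 (unchanged)
Other: 0.19 (unchanged)
New clearance relative to baseline: 0.2107 + 0.32 + 0.19 = 0.7207.
Steady-state plasma level ∝ 1/CL, so new value = 34 / 0.7207 = 47 μg/mL.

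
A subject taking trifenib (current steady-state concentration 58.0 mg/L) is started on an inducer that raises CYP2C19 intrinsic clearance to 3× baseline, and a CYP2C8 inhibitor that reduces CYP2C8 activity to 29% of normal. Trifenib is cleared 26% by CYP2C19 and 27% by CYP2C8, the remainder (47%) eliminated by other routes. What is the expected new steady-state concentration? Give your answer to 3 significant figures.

CYP2C19: 0.26 × 3 = 0.78
CYP2C8: 0.27 × 0.29 = 0.0783
Other: 0.47 (unchanged)
Relative clearance = 0.78 + 0.0783 + 0.47 = 1.3283.
New steady-state concentration = 58.0 / 1.3283 = 43.7 mg/L (concentration scales inversely with clearance).

43.7 mg/L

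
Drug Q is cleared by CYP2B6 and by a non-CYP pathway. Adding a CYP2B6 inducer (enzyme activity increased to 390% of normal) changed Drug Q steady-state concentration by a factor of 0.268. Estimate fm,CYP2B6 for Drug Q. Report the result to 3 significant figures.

0.942

Write x for the fraction cleared via CYP2B6. The observed steady-state concentration change means clearance rose to 1/0.268 = 3.731 of baseline.
Only the CYP2B6 route changed, so 3.731 = x·3.9 + (1 − x), giving x = 0.942.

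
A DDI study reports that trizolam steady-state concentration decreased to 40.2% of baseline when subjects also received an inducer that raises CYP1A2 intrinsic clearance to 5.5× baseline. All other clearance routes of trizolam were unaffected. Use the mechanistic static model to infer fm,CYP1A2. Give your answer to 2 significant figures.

Let x = fm,CYP1A2. Because steady-state concentration ∝ 1/CL, relative clearance rose to 1/0.402 = 2.488.
Setting x·5.5 + (1 − x) = 2.488 and solving: x = (2.488 − 1)/(5.5 − 1) = 0.33.

0.33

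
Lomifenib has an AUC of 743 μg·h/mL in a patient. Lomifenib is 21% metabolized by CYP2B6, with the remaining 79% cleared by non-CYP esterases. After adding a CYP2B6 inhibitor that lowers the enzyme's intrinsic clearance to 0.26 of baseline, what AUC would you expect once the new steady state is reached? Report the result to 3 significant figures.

The CYP2B6 pathway (21% of clearance) drops to 0.26× activity: 0.21 × 0.26 = 0.0546.
The remaining 79% of clearance is unaffected.
New clearance relative to baseline: 0.0546 + 0.79 = 0.8446.
New AUC = baseline ÷ relative clearance = 743 / 0.8446 = 880 μg·h/mL.

880 μg·h/mL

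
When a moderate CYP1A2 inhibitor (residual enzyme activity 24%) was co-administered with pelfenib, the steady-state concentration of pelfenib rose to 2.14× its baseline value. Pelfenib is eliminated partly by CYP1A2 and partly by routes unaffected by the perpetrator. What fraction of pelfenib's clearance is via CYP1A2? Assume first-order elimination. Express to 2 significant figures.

0.70

Let x = fm,CYP1A2. Because steady-state concentration ∝ 1/CL, relative clearance fell to 1/2.14 = 0.4673.
Setting x·0.24 + (1 − x) = 0.4673 and solving: x = (0.4673 − 1)/(0.24 − 1) = 0.70.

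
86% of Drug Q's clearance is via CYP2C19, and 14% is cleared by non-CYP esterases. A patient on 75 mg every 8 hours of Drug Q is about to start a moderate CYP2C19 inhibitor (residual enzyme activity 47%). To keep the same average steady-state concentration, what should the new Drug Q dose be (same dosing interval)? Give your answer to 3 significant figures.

The CYP2C19 pathway (86% of clearance) falls to 0.47× activity: 0.86 × 0.47 = 0.4042.
Non-CYP routes (14%) are unchanged.
Relative clearance = 0.4042 + 0.14 = 0.5442.
Exposure is unchanged when dose changes in proportion to clearance. New dose = 75 mg × 0.5442 = 40.8 mg.

40.8 mg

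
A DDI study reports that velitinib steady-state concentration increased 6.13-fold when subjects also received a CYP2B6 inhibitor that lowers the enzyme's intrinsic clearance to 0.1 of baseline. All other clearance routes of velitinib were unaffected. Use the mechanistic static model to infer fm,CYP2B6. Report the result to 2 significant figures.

Let fm be the CYP2B6 fraction. New clearance relative to baseline = fm × 0.1 + (1 − fm).
Steady-state concentration ratio = 1 / (new CL fraction), so new CL fraction = 1 / 6.13 = 0.1631.
fm × 0.1 + 1 − fm = 0.1631  ⇒  fm × (0.1 − 1) = −0.8369  ⇒  fm = 0.93.

0.93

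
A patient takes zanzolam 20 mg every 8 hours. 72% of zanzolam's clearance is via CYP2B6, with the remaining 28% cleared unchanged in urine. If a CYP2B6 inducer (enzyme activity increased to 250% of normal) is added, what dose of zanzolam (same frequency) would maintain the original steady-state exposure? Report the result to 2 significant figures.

42 mg

The CYP2B6 pathway (72% of clearance) rises to 2.5× activity: 0.72 × 2.5 = 1.8.
The remaining 28% of clearance is unaffected.
CL_new/CL_old = 1.8 + 0.28 = 2.08.
Css,avg = (dose rate)/CL, so holding Css fixed requires dose ∝ CL: 20 × 2.08 = 42 mg.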